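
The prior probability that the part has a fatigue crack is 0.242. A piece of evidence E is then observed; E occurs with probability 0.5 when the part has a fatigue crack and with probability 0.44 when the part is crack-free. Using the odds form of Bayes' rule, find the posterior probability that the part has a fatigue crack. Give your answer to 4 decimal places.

Prior odds = 0.242/(1−0.242) = 0.31926.
Likelihood ratio for E = 0.5/0.44 = 1.1364.
Posterior odds = prior odds × LR = 0.36280.
Posterior probability = odds/(1+odds) = 0.36280/1.3628 = 0.2662.

Posterior probability ≈ 0.2662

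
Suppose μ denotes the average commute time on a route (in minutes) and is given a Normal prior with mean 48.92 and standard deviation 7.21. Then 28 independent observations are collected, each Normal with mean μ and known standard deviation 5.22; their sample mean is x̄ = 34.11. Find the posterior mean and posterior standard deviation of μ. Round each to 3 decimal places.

Prior precision 1/τ₀² = 1/7.21² = 0.0192367; data precision n/σ² = 28/5.22² = 1.02758.
Posterior precision = 0.0192367 + 1.02758 = 1.04682, giving posterior SD = 1/√1.04682 = 0.977.
Posterior mean = (0.0192367·48.92 + 1.02758·34.11) / 1.04682 = 34.382.

Posterior mean ≈ 34.382; posterior SD ≈ 0.977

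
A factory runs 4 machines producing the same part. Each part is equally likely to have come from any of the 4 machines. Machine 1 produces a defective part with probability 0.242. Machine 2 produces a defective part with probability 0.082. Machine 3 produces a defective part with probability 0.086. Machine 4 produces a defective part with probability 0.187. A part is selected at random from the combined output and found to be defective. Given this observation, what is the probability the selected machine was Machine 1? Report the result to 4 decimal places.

Posterior probability ≈ 0.4054

Tabulate prior·likelihood by source: [1] prior 0.25, lik 0.242, product 0.06050; [2] prior 0.25, lik 0.082, product 0.02050; [3] prior 0.25, lik 0.086, product 0.02150; [4] prior 0.25, lik 0.187, product 0.04675.
Normalizing constant = 0.14925; the posterior for Machine 1 is its product over the sum, 0.06050/0.14925 = 0.4054.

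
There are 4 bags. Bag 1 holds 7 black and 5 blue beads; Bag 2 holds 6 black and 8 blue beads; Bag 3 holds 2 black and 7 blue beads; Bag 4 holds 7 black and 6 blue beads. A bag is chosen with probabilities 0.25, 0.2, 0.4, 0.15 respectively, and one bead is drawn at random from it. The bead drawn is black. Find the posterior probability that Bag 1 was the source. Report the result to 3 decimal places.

Posterior probability ≈ 0.363

Tabulate prior·likelihood by source: [1] prior 0.25, lik 0.5833, product 0.1458; [2] prior 0.2, lik 0.4286, product 0.08571; [3] prior 0.4, lik 0.2222, product 0.08889; [4] prior 0.15, lik 0.5385, product 0.08077.
Normalizing constant = 0.40121; the posterior for Bag 1 is its product over the sum, 0.1458/0.40121 = 0.363.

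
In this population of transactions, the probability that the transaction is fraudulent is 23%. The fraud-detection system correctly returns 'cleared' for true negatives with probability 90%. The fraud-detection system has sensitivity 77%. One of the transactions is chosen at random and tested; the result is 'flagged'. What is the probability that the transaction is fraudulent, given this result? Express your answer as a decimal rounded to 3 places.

Let H be the event that the transaction is fraudulent. P(H) = 0.23, so P(¬H) = 0.77. With E the 'flagged' result, P(E|H) = 0.77 and P(E|¬H) = 0.1.
P(E) = 0.77·0.23 + 0.1·0.77 = 0.17710 + 0.077000 = 0.25410.
By Bayes' theorem, P(H|E) = 0.17710 / 0.25410 = 0.697.

P(H | E) ≈ 0.697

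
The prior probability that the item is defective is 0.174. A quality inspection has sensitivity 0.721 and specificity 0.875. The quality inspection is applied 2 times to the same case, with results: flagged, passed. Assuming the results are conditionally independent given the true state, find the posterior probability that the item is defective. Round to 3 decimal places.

With H the event that the item is defective, the joint likelihood of the observed sequence is P(data|H) = 0.721·0.279 = 0.20116 and P(data|¬H) = 0.125·0.875 = 0.10938.
Bayes: P(H|data) = 0.174·0.20116 / (0.174·0.20116 + 0.826·0.10938) = 0.035002/0.12535 = 0.2792.

Posterior P(H) ≈ 0.279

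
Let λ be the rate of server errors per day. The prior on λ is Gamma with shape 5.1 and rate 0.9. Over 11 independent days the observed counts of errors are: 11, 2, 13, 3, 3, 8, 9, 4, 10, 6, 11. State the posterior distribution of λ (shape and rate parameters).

The Poisson likelihood adds the total count to the shape and the number of exposure periods to the rate. Here ∑xᵢ = 80 and n = 11, so shape 5.1→85.1 and rate 0.9→11.9.

Posterior: Gamma(shape=85.1, rate=11.9)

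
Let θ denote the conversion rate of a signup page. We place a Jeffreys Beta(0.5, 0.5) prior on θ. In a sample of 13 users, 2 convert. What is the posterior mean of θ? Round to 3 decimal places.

Observing 2 successes and 11 failures updates Beta(0.5, 0.5) by adding the success and failure counts to the two shape parameters: α = 0.5+2 = 2.5, β = 0.5+11 = 11.5.
Posterior mean = α/(α+β) = 2.5/14 = 0.179.

Posterior mean ≈ 0.179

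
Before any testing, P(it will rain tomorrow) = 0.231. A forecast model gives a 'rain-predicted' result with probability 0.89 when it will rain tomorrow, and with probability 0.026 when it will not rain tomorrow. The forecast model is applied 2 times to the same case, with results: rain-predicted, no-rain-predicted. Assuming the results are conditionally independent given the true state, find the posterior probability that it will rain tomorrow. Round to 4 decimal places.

Posterior P(H) ≈ 0.5373

With H the event that it will rain tomorrow, the joint likelihood of the observed sequence is P(data|H) = 0.89·0.11 = 0.097900 and P(data|¬H) = 0.026·0.974 = 0.025324.
Bayes: P(H|data) = 0.231·0.097900 / (0.231·0.097900 + 0.769·0.025324) = 0.022615/0.042089 = 0.5373.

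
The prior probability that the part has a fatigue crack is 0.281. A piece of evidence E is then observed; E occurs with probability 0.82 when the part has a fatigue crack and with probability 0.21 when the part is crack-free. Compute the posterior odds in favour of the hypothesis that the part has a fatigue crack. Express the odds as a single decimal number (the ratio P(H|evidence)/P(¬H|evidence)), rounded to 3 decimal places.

Prior odds = 0.281/(1−0.281) = 0.39082. In log-odds, ln(0.39082) = -0.93951.
Add log likelihood ratio: ln(3.9048) = 1.3622.
Posterior log-odds = 0.42269, so posterior odds = exp(0.42269) = 1.5261.

Posterior odds ≈ 1.526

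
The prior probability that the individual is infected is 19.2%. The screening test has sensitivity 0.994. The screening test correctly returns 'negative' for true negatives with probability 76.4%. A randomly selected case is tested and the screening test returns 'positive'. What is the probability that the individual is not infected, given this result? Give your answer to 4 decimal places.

Let H be the event that the individual is infected. P(H) = 0.192, so P(¬H) = 0.808. With E the 'positive' result, P(E|H) = 0.994 and P(E|¬H) = 0.236.
P(E) = 0.994·0.192 + 0.236·0.808 = 0.19085 + 0.19069 = 0.38154.
By Bayes' theorem, P(H|E) = 0.19085 / 0.38154 = 0.5002. Hence P(¬H|E) = 1 − 0.5002 = 0.4998.

P(¬H | E) ≈ 0.4998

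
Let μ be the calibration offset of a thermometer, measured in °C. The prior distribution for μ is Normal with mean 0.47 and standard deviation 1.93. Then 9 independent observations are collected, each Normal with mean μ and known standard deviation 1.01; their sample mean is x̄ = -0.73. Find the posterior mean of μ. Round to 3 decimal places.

Posterior mean ≈ -0.695

Prior precision 1/τ₀² = 1/1.93² = 0.268464; data precision n/σ² = 9/1.01² = 8.82266.
Posterior precision = 0.268464 + 8.82266 = 9.09113.
Posterior mean = (0.268464·0.47 + 8.82266·-0.73) / 9.09113 = -0.695.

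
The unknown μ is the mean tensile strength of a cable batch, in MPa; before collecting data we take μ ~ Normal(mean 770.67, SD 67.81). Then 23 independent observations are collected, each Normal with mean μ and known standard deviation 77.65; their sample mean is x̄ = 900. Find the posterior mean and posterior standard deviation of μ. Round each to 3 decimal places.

With known σ, the Normal prior is conjugate. Weight on the data is w = (n/σ²)/(n/σ² + 1/τ₀²) = 0.00381456/(0.00381456+0.00021748) = 0.94606.
Posterior mean = w·x̄ + (1−w)·μ₀ = 0.94606·900 + 0.053937·770.67 = 893.024. Posterior variance = 1/(0.00381456+0.00021748) = 248.013, so SD = 15.748.

Posterior mean ≈ 893.024; posterior SD ≈ 15.748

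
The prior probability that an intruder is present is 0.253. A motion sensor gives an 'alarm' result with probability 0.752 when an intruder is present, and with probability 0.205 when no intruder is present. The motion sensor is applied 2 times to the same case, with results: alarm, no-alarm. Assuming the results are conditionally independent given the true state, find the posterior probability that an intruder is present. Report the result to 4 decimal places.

Posterior P(H) ≈ 0.2793

Let H be the event that an intruder is present; start with P(H) = 0.253. P('alarm'|H) = 0.752, P('alarm'|¬H) = 0.205.
Update on result 1 ('alarm'): P(H) ← 0.752·0.2530 / (0.752·0.2530 + 0.205·0.7470) = 0.19026/0.34339 = 0.5541.
Update on result 2 ('no-alarm'): P(H) ← 0.248·0.5541 / (0.248·0.5541 + 0.795·0.4459) = 0.13740/0.49193 = 0.2793.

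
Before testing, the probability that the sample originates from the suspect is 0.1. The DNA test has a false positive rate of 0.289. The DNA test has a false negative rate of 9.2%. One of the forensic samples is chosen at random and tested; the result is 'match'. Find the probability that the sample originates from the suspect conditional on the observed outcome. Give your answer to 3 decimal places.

Let H be the event that the sample originates from the suspect. P(H) = 0.1, so P(¬H) = 0.9. With E the 'match' result, P(E|H) = 0.908 and P(E|¬H) = 0.289.
P(E) = 0.908·0.1 + 0.289·0.9 = 0.090800 + 0.26010 = 0.35090.
By Bayes' theorem, P(H|E) = 0.090800 / 0.35090 = 0.259.

P(H | E) ≈ 0.259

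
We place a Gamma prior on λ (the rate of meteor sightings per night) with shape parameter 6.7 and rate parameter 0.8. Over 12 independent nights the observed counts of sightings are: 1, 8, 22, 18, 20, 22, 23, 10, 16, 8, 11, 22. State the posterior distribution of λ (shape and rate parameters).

The Poisson likelihood adds the total count to the shape and the number of exposure periods to the rate. Here ∑xᵢ = 181 and n = 12, so shape 6.7→187.7 and rate 0.8→12.8.

Posterior: Gamma(shape=187.7, rate=12.8)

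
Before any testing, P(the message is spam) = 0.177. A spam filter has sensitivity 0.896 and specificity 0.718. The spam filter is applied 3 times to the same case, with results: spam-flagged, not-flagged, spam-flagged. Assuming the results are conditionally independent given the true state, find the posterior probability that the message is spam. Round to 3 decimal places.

With H the event that the message is spam, the joint likelihood of the observed sequence is P(data|H) = 0.896·0.104·0.896 = 0.083493 and P(data|¬H) = 0.282·0.718·0.282 = 0.057098.
Bayes: P(H|data) = 0.177·0.083493 / (0.177·0.083493 + 0.823·0.057098) = 0.014778/0.061770 = 0.2392.

Posterior P(H) ≈ 0.239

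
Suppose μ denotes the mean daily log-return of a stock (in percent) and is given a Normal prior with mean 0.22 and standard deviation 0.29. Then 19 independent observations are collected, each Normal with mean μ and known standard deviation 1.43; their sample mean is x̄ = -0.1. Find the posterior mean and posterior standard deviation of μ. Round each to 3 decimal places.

Posterior mean ≈ 0.080; posterior SD ≈ 0.217

Prior precision 1/τ₀² = 1/0.29² = 11.8906; data precision n/σ² = 19/1.43² = 9.29141.
Posterior precision = 11.8906 + 9.29141 = 21.1820, giving posterior SD = 1/√21.1820 = 0.217.
Posterior mean = (11.8906·0.22 + 9.29141·-0.1) / 21.1820 = 0.080.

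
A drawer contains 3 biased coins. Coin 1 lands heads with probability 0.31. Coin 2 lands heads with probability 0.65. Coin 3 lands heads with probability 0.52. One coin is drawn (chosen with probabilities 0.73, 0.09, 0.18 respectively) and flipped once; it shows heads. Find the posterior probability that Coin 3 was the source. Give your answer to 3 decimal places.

Tabulate prior·likelihood by source: [1] prior 0.73, lik 0.31, product 0.2263; [2] prior 0.09, lik 0.65, product 0.05850; [3] prior 0.18, lik 0.52, product 0.09360.
Normalizing constant = 0.37840; the posterior for Coin 3 is its product over the sum, 0.09360/0.37840 = 0.247.

Posterior probability ≈ 0.247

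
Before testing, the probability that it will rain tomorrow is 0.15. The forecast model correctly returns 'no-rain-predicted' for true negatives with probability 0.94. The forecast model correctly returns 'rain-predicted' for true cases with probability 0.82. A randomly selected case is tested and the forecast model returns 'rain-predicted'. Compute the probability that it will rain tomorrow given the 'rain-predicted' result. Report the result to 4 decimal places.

P(H | E) ≈ 0.7069

Let H be the event that it will rain tomorrow. P(H) = 0.15, so P(¬H) = 0.85. With E the 'rain-predicted' result, P(E|H) = 0.82 and P(E|¬H) = 0.06.
P(E) = 0.82·0.15 + 0.06·0.85 = 0.12300 + 0.051000 = 0.17400.
By Bayes' theorem, P(H|E) = 0.12300 / 0.17400 = 0.7069.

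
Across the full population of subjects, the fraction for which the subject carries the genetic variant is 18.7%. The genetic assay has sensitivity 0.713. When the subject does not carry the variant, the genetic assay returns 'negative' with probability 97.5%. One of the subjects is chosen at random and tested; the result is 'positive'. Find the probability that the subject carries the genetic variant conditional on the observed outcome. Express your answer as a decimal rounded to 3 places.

Write H for 'the subject carries the genetic variant'. Prior odds H:¬H = 0.187/0.813 = 0.23001. For the 'positive' outcome, the likelihood ratio is 0.713/0.025 = 28.520.
Posterior odds = 0.23001 × 28.520 = 6.5600, so P(H|E) = 6.5600/(1+6.5600) = 0.868.

P(H | E) ≈ 0.868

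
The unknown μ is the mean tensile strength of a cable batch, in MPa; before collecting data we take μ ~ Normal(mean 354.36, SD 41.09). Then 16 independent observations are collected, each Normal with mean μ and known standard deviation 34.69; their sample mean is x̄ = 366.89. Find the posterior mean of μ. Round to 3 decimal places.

Prior precision 1/τ₀² = 1/41.09² = 0.00059228; data precision n/σ² = 16/34.69² = 0.0132957.
Posterior precision = 0.00059228 + 0.0132957 = 0.0138880.
Posterior mean = (0.00059228·354.36 + 0.0132957·366.89) / 0.0138880 = 366.356.

Posterior mean ≈ 366.356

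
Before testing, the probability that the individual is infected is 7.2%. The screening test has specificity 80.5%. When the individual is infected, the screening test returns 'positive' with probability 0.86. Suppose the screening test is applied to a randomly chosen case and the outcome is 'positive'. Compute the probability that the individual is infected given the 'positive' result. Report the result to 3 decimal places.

Let H be the event that the individual is infected. P(H) = 0.072, so P(¬H) = 0.928. With E the 'positive' result, P(E|H) = 0.86 and P(E|¬H) = 0.195.
P(E) = 0.86·0.072 + 0.195·0.928 = 0.061920 + 0.18096 = 0.24288.
By Bayes' theorem, P(H|E) = 0.061920 / 0.24288 = 0.255.

P(H | E) ≈ 0.255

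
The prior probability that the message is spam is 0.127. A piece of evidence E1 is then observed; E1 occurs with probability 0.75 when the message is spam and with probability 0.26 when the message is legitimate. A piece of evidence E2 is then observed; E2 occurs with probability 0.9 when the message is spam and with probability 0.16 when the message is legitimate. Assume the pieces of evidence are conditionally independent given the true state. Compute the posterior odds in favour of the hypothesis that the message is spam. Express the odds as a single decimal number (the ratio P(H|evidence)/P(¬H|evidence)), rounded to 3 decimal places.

Posterior odds ≈ 2.360

Prior odds = 0.127/(1−0.127) = 0.14548.
Likelihood ratio for E1 = 0.75/0.26 = 2.8846.
Likelihood ratio for E2 = 0.9/0.16 = 5.6250.
Posterior odds = prior odds × LR₁ × LR₂ = 2.3605.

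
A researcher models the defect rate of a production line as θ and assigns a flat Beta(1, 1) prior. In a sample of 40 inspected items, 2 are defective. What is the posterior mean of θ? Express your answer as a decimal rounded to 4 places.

Posterior mean ≈ 0.0714

Observing 2 successes and 38 failures updates Beta(1, 1) by adding the success and failure counts to the two shape parameters: α = 1+2 = 3, β = 1+38 = 39.
E[θ | data] = 3/(3+39) = 0.0714.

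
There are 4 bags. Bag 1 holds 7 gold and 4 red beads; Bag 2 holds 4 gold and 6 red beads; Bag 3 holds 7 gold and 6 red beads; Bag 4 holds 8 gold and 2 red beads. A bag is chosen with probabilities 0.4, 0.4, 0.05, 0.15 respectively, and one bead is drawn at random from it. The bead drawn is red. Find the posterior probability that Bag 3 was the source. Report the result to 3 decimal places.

Tabulate prior·likelihood by source: [1] prior 0.4, lik 0.3636, product 0.1455; [2] prior 0.4, lik 0.6, product 0.2400; [3] prior 0.05, lik 0.4615, product 0.02308; [4] prior 0.15, lik 0.2, product 0.03000.
Normalizing constant = 0.43853; the posterior for Bag 3 is its product over the sum, 0.02308/0.43853 = 0.053.

Posterior probability ≈ 0.053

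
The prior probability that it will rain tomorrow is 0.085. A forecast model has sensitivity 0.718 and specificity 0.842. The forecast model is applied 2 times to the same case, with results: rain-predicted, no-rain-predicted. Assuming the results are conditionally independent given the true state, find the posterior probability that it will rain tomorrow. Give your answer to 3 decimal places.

Posterior P(H) ≈ 0.124

Let H be the event that it will rain tomorrow; start with P(H) = 0.085. P('rain-predicted'|H) = 0.718, P('rain-predicted'|¬H) = 0.158.
Update on result 1 ('rain-predicted'): P(H) ← 0.718·0.0850 / (0.718·0.0850 + 0.158·0.9150) = 0.061030/0.20560 = 0.2968.
Update on result 2 ('no-rain-predicted'): P(H) ← 0.282·0.2968 / (0.282·0.2968 + 0.842·0.7032) = 0.083708/0.67577 = 0.1239.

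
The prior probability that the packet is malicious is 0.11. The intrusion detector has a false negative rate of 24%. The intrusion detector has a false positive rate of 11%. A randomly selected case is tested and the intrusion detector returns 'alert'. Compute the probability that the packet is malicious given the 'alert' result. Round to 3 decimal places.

P(H | E) ≈ 0.461

Let H be the event that the packet is malicious. P(H) = 0.11, so P(¬H) = 0.89. With E the 'alert' result, P(E|H) = 0.76 and P(E|¬H) = 0.11.
P(E) = 0.76·0.11 + 0.11·0.89 = 0.083600 + 0.097900 = 0.18150.
By Bayes' theorem, P(H|E) = 0.083600 / 0.18150 = 0.461.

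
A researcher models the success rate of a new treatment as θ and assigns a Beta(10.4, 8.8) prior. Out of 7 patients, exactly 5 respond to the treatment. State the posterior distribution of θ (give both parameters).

Posterior: Beta(15.4, 10.8)

The binomial likelihood is conjugate to the Beta prior: with 5 successes and 2 failures, the posterior is Beta(10.4+5, 8.8+2) = Beta(15.4, 10.8).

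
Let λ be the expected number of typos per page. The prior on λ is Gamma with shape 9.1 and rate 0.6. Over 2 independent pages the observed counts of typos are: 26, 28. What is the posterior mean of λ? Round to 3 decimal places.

Total count ∑xᵢ = 54 over n = 2 pages.
Gamma is conjugate to the Poisson likelihood: posterior is Gamma(shape = 9.1+54 = 63.1, rate = 0.6+2 = 2.6).
Posterior mean = shape/rate = 63.1/2.6 = 24.269.

Posterior mean ≈ 24.269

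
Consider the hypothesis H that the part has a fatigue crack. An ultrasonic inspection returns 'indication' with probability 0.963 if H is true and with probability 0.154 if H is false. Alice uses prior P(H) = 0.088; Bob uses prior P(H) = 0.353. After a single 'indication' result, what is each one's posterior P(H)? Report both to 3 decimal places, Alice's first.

P('+'|H) = 0.963, P('+'|¬H) = 0.154.
Alice: numerator 0.963·0.088 = 0.084744; evidence = 0.084744+0.154·0.912 = 0.22519; posterior = 0.376.
Bob: numerator 0.963·0.353 = 0.33994; evidence = 0.33994+0.154·0.647 = 0.43958; posterior = 0.773.

Alice: 0.376; Bob: 0.773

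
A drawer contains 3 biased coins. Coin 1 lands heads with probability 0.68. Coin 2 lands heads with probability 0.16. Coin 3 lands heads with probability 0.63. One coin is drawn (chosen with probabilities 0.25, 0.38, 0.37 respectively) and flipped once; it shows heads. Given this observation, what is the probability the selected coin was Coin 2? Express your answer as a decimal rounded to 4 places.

P(heads|C1) = 0.68; P(heads|C2) = 0.16; P(heads|C3) = 0.63.
Prior × likelihood for each source: 0.25·0.68=0.1700, 0.38·0.16=0.06080, 0.37·0.63=0.2331. Summing gives P(heads) = 0.46390.
P(Coin 2 | heads) = 0.06080 / 0.46390 = 0.1311.

Posterior probability ≈ 0.1311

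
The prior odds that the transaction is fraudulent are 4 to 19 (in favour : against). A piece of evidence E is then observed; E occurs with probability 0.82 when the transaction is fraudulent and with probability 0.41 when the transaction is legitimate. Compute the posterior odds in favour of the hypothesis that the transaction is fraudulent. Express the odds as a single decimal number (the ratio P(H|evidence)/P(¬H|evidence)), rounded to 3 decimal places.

Prior odds = 4/19 = 0.21053. In log-odds, ln(0.21053) = -1.5581.
Add log likelihood ratio: ln(2.0000) = 0.69315.
Posterior log-odds = -0.86500, so posterior odds = exp(-0.86500) = 0.42105.

Posterior odds ≈ 0.421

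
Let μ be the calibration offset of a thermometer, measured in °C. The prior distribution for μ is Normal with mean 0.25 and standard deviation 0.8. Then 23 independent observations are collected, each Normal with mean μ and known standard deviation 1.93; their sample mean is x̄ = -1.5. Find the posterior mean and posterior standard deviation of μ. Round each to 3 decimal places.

Posterior mean ≈ -1.147; posterior SD ≈ 0.360

With known σ, the Normal prior is conjugate. Weight on the data is w = (n/σ²)/(n/σ² + 1/τ₀²) = 6.17466/(6.17466+1.56250) = 0.79805.
Posterior mean = w·x̄ + (1−w)·μ₀ = 0.79805·-1.5 + 0.20195·0.25 = -1.147. Posterior variance = 1/(6.17466+1.56250) = 0.129246, so SD = 0.360.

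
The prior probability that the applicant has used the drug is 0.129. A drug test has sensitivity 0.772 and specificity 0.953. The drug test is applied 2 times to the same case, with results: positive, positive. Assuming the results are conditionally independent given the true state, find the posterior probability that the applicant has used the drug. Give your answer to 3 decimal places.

Let H be the event that the applicant has used the drug; start with P(H) = 0.129. P('positive'|H) = 0.772, P('positive'|¬H) = 0.047.
Update on result 1 ('positive'): P(H) ← 0.772·0.1290 / (0.772·0.1290 + 0.047·0.8710) = 0.099588/0.14053 = 0.7087.
Update on result 2 ('positive'): P(H) ← 0.772·0.7087 / (0.772·0.7087 + 0.047·0.2913) = 0.54711/0.56080 = 0.9756.

Posterior P(H) ≈ 0.976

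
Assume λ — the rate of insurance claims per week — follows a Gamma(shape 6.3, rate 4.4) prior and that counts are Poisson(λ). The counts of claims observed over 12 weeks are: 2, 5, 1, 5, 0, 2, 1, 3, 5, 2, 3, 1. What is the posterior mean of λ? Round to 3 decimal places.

The Poisson likelihood adds the total count to the shape and the number of exposure periods to the rate. Here ∑xᵢ = 30 and n = 12, so shape 6.3→36.3 and rate 4.4→16.4.
Posterior mean = shape/rate = 36.3/16.4 = 2.213.

Posterior mean ≈ 2.213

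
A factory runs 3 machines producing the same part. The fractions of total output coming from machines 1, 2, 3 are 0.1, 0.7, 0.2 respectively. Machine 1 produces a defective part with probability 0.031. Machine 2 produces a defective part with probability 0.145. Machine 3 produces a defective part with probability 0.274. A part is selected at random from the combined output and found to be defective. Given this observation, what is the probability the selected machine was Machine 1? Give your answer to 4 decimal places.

Tabulate prior·likelihood by source: [1] prior 0.1, lik 0.031, product 0.003100; [2] prior 0.7, lik 0.145, product 0.1015; [3] prior 0.2, lik 0.274, product 0.05480.
Normalizing constant = 0.15940; the posterior for Machine 1 is its product over the sum, 0.003100/0.15940 = 0.0194.

Posterior probability ≈ 0.0194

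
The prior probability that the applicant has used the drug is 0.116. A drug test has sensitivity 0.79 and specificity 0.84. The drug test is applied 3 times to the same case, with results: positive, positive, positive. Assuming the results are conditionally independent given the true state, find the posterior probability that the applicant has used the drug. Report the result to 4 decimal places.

Let H be the event that the applicant has used the drug; start with P(H) = 0.116. P('positive'|H) = 0.79, P('positive'|¬H) = 0.16.
Update on result 1 ('positive'): P(H) ← 0.79·0.1160 / (0.79·0.1160 + 0.16·0.8840) = 0.091640/0.23308 = 0.3932.
Update on result 2 ('positive'): P(H) ← 0.79·0.3932 / (0.79·0.3932 + 0.16·0.6068) = 0.31060/0.40770 = 0.7619.
Update on result 3 ('positive'): P(H) ← 0.79·0.7619 / (0.79·0.7619 + 0.16·0.2381) = 0.60186/0.63997 = 0.9405.

Posterior P(H) ≈ 0.9405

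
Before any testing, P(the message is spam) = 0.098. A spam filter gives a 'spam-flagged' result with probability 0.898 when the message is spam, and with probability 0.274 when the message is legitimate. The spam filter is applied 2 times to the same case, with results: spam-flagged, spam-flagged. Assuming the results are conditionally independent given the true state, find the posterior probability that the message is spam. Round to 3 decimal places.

Let H be the event that the message is spam; start with P(H) = 0.098. P('spam-flagged'|H) = 0.898, P('spam-flagged'|¬H) = 0.274.
Update on result 1 ('spam-flagged'): P(H) ← 0.898·0.0980 / (0.898·0.0980 + 0.274·0.9020) = 0.088004/0.33515 = 0.2626.
Update on result 2 ('spam-flagged'): P(H) ← 0.898·0.2626 / (0.898·0.2626 + 0.274·0.7374) = 0.23580/0.43785 = 0.5385.

Posterior P(H) ≈ 0.539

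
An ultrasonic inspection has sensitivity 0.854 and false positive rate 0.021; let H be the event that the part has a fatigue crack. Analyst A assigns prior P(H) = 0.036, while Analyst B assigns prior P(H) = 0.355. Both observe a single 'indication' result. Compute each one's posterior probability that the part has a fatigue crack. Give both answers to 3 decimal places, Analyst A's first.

Analyst A: 0.603; Analyst B: 0.957

The likelihood ratio for an 'indication' result is 0.854/0.021 = 40.667.
Analyst A: prior odds 0.036/0.964 = 0.037344; posterior odds 1.5187; posterior probability 0.603.
Analyst B: prior odds 0.355/0.645 = 0.55039; posterior odds 22.382; posterior probability 0.957.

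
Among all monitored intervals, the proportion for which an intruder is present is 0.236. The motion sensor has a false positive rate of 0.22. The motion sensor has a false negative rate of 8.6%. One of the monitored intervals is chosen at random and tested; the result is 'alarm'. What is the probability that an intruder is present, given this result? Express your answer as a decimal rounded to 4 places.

Let H be the event that an intruder is present. P(H) = 0.236, so P(¬H) = 0.764. With E the 'alarm' result, P(E|H) = 0.914 and P(E|¬H) = 0.22.
P(E) = 0.914·0.236 + 0.22·0.764 = 0.21570 + 0.16808 = 0.38378.
By Bayes' theorem, P(H|E) = 0.21570 / 0.38378 = 0.5620.

P(H | E) ≈ 0.5620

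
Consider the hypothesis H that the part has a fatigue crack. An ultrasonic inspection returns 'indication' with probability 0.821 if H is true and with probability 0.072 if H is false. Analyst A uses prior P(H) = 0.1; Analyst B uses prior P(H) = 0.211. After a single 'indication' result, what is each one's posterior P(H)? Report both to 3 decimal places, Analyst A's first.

The likelihood ratio for an 'indication' result is 0.821/0.072 = 11.403.
Analyst A: prior odds 0.1/0.9 = 0.11111; posterior odds 1.2670; posterior probability 0.559.
Analyst B: prior odds 0.211/0.789 = 0.26743; posterior odds 3.0494; posterior probability 0.753.

Analyst A: 0.559; Analyst B: 0.753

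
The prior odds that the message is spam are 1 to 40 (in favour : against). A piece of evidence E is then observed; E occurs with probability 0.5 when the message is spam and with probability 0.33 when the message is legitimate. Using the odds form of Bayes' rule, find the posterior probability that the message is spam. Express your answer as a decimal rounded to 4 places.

Prior odds = 1/40 = 0.025000. In log-odds, ln(0.025000) = -3.6889.
Add log likelihood ratio: ln(1.5152) = 0.41552.
Posterior log-odds = -3.2734, so posterior odds = exp(-3.2734) = 0.037879. Converting, P(H|E) = 0.037879/1.0379 = 0.0365.

Posterior probability ≈ 0.0365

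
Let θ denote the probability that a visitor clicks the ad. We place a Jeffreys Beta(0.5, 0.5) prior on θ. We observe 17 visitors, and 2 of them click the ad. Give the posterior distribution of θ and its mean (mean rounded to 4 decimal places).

Posterior: Beta(2.5, 15.5); mean ≈ 0.1389

Observing 2 successes and 15 failures updates Beta(0.5, 0.5) by adding the success and failure counts to the two shape parameters: α = 0.5+2 = 2.5, β = 0.5+15 = 15.5.
Posterior mean = α/(α+β) = 2.5/18 = 0.1389.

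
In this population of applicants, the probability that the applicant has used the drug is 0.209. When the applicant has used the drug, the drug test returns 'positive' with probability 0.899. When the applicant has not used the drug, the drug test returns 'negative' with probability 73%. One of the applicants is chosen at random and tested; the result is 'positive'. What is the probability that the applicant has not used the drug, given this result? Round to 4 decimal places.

P(¬H | E) ≈ 0.5320

Let H be the event that the applicant has used the drug. P(H) = 0.209, so P(¬H) = 0.791. With E the 'positive' result, P(E|H) = 0.899 and P(E|¬H) = 0.27.
P(E) = 0.899·0.209 + 0.27·0.791 = 0.18789 + 0.21357 = 0.40146.
By Bayes' theorem, P(H|E) = 0.18789 / 0.40146 = 0.4680. Hence P(¬H|E) = 1 − 0.4680 = 0.5320.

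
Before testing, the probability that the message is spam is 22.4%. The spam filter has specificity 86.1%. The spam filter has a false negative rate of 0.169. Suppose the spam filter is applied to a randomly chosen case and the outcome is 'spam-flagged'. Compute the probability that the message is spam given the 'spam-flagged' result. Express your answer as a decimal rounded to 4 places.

P(H | E) ≈ 0.6331

Write H for 'the message is spam'. Prior odds H:¬H = 0.224/0.776 = 0.28866. For the 'spam-flagged' outcome, the likelihood ratio is 0.831/0.139 = 5.9784.
Posterior odds = 0.28866 × 5.9784 = 1.7257, so P(H|E) = 1.7257/(1+1.7257) = 0.6331.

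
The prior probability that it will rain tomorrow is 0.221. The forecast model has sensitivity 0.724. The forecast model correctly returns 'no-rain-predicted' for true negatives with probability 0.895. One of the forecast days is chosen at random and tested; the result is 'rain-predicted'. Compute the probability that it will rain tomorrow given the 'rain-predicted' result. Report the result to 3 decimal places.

Write H for 'it will rain tomorrow'. Prior odds H:¬H = 0.221/0.779 = 0.28370. For the 'rain-predicted' outcome, the likelihood ratio is 0.724/0.105 = 6.8952.
Posterior odds = 0.28370 × 6.8952 = 1.9562, so P(H|E) = 1.9562/(1+1.9562) = 0.662.

P(H | E) ≈ 0.662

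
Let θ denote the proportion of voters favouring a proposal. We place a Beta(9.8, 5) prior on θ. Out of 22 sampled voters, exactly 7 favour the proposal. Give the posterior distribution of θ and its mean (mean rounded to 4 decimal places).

The binomial likelihood is conjugate to the Beta prior: with 7 successes and 15 failures, the posterior is Beta(9.8+7, 5+15) = Beta(16.8, 20).
E[θ | data] = 16.8/(16.8+20) = 0.4565.

Posterior: Beta(16.8, 20); mean ≈ 0.4565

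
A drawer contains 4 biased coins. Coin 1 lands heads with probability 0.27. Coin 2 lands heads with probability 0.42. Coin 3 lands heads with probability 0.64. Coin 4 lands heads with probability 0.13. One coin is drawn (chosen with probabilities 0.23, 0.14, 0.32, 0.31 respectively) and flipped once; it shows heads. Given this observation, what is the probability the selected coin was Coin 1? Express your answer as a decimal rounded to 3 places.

Posterior probability ≈ 0.170

P(heads|C1) = 0.27; P(heads|C2) = 0.42; P(heads|C3) = 0.64; P(heads|C4) = 0.13.
Prior × likelihood for each source: 0.23·0.27=0.06210, 0.14·0.42=0.05880, 0.32·0.64=0.2048, 0.31·0.13=0.04030. Summing gives P(heads) = 0.36600.
P(Coin 1 | heads) = 0.06210 / 0.36600 = 0.170.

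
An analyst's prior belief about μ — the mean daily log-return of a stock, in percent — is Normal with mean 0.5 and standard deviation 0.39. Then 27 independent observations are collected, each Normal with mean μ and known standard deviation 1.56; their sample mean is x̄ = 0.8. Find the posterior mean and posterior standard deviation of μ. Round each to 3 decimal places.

Posterior mean ≈ 0.688; posterior SD ≈ 0.238

With known σ, the Normal prior is conjugate. Weight on the data is w = (n/σ²)/(n/σ² + 1/τ₀²) = 11.0947/(11.0947+6.57462) = 0.62791.
Posterior mean = w·x̄ + (1−w)·μ₀ = 0.62791·0.8 + 0.37209·0.5 = 0.688. Posterior variance = 1/(11.0947+6.57462) = 0.0565953, so SD = 0.238.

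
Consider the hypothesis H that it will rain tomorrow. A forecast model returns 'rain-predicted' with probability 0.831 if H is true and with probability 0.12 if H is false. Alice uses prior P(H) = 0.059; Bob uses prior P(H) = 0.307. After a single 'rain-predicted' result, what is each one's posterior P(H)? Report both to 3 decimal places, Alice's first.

The likelihood ratio for a 'rain-predicted' result is 0.831/0.12 = 6.9250.
Alice: prior odds 0.059/0.941 = 0.062699; posterior odds 0.43419; posterior probability 0.303.
Bob: prior odds 0.307/0.693 = 0.44300; posterior odds 3.0678; posterior probability 0.754.

Alice: 0.303; Bob: 0.754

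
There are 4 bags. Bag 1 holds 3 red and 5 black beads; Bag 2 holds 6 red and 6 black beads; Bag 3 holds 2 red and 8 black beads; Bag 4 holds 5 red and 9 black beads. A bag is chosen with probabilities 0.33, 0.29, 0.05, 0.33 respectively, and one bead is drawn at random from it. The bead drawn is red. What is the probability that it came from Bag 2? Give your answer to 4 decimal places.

Posterior probability ≈ 0.3656

Tabulate prior·likelihood by source: [1] prior 0.33, lik 0.375, product 0.1237; [2] prior 0.29, lik 0.5, product 0.1450; [3] prior 0.05, lik 0.2, product 0.01000; [4] prior 0.33, lik 0.3571, product 0.1179.
Normalizing constant = 0.39661; the posterior for Bag 2 is its product over the sum, 0.1450/0.39661 = 0.3656.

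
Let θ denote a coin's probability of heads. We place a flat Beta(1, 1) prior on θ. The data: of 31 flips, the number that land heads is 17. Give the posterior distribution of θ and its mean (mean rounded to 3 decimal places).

The binomial likelihood is conjugate to the Beta prior: with 17 successes and 14 failures, the posterior is Beta(1+17, 1+14) = Beta(18, 15).
Posterior mean = α/(α+β) = 18/33 = 0.545.

Posterior: Beta(18, 15); mean ≈ 0.545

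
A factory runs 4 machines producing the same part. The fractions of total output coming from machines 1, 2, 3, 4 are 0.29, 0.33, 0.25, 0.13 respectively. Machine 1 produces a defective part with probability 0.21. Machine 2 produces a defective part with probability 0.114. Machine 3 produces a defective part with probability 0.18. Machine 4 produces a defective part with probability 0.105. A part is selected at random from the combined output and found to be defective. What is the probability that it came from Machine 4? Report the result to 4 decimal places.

P(defective|M1) = 0.21; P(defective|M2) = 0.114; P(defective|M3) = 0.18; P(defective|M4) = 0.105.
Prior × likelihood for each source: 0.29·0.21=0.06090, 0.33·0.114=0.03762, 0.25·0.18=0.04500, 0.13·0.105=0.01365. Summing gives P(defective) = 0.15717.
P(Machine 4 | defective) = 0.01365 / 0.15717 = 0.0868.

Posterior probability ≈ 0.0868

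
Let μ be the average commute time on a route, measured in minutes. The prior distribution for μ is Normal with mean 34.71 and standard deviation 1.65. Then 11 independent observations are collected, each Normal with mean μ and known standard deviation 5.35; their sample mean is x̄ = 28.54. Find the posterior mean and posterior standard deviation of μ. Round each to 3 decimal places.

Posterior mean ≈ 31.555; posterior SD ≈ 1.153

Prior precision 1/τ₀² = 1/1.65² = 0.367309; data precision n/σ² = 11/5.35² = 0.384313.
Posterior precision = 0.367309 + 0.384313 = 0.751622, giving posterior SD = 1/√0.751622 = 1.153.
Posterior mean = (0.367309·34.71 + 0.384313·28.54) / 0.751622 = 31.555.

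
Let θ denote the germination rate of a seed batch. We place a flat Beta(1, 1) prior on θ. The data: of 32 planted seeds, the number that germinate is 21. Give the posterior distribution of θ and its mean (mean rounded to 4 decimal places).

The binomial likelihood is conjugate to the Beta prior: with 21 successes and 11 failures, the posterior is Beta(1+21, 1+11) = Beta(22, 12).
Posterior mean = α/(α+β) = 22/34 = 0.6471.

Posterior: Beta(22, 12); mean ≈ 0.6471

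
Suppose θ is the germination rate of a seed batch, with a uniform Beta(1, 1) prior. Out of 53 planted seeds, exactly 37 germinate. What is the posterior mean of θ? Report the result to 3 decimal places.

Observing 37 successes and 16 failures updates Beta(1, 1) by adding the success and failure counts to the two shape parameters: α = 1+37 = 38, β = 1+16 = 17.
E[θ | data] = 38/(38+17) = 0.691.

Posterior mean ≈ 0.691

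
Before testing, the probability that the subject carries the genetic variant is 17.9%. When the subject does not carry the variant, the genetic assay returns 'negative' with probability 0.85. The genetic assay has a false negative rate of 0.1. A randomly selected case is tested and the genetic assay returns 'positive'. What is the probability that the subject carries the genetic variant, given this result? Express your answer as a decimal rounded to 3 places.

P(H | E) ≈ 0.567

Write H for 'the subject carries the genetic variant'. Prior odds H:¬H = 0.179/0.821 = 0.21803. For the 'positive' outcome, the likelihood ratio is 0.9/0.15 = 6.0000.
Posterior odds = 0.21803 × 6.0000 = 1.3082, so P(H|E) = 1.3082/(1+1.3082) = 0.567.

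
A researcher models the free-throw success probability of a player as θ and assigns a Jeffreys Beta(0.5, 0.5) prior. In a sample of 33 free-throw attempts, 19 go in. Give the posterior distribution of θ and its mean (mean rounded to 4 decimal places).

Posterior: Beta(19.5, 14.5); mean ≈ 0.5735

Observing 19 successes and 14 failures updates Beta(0.5, 0.5) by adding the success and failure counts to the two shape parameters: α = 0.5+19 = 19.5, β = 0.5+14 = 14.5.
Posterior mean = α/(α+β) = 19.5/34 = 0.5735.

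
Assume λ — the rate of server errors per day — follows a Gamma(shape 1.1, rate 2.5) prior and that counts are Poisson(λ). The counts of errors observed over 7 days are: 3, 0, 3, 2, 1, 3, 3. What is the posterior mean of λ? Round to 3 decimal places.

The Poisson likelihood adds the total count to the shape and the number of exposure periods to the rate. Here ∑xᵢ = 15 and n = 7, so shape 1.1→16.1 and rate 2.5→9.5.
E[λ | data] = 16.1/9.5 = 1.695.

Posterior mean ≈ 1.695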